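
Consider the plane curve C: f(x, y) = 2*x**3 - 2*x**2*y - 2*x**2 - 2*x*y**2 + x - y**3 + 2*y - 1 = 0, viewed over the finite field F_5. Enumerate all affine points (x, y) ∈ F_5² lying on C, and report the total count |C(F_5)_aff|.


Affine F_5-points: {(0, 1), (0, 2), (1, 0), (1, 3), (3, 1), (4, 1), (4, 3)}; count = 7.

For each of the 25 pairs (x, y) ∈ F_5², evaluate f(x, y) mod 5. Record the zeros.
  x = 0: [0↦4, 1↦0, 2↦0, 3↦3, 4↦3]  zeros at y ∈ {1, 2}
  x = 1: [0↦0, 1↦2, 2↦4, 3↦0, 4↦4]  zeros at y ∈ {0, 3}
  x = 2: [0↦4, 1↦3, 2↦3, 3↦3, 4↦2]  zeros at y ∈ ∅
  x = 3: [0↦3, 1↦0, 2↦4, 3↦4, 4↦4]  zeros at y ∈ {1}
  x = 4: [0↦4, 1↦0, 2↦4, 3↦0, 4↦2]  zeros at y ∈ {1, 3}
Collecting zeros: affine points = {(0, 1), (0, 2), (1, 0), (1, 3), (3, 1), (4, 1), (4, 3)}.
Total count |C(F_5)_aff| = 7.


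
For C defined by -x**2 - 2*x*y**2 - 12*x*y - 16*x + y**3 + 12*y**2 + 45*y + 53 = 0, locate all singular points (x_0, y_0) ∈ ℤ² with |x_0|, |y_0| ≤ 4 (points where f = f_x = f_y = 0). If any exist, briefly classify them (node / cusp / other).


Singular points: {(1, -3)}; classification: node.

Compute partial derivatives:
  f_x = -2*x - 2*y**2 - 12*y - 16.
  f_y = -4*x*y - 12*x + 3*y**2 + 24*y + 45.
Scan x_0 ∈ {−4, ..., 4}. For each x_0, f_y(x_0, y) is a polynomial in y; find its integer roots y ∈ {−4, ..., 4}, then test f_x and f at those candidates.
  x = -4: f_y(-4, y) = 3*y**2 + 40*y + 93; vanishes at y ∈ {-3}. (-4, -3): f_x = 10 ≠ 0.
  x = -3: f_y(-3, y) = 3*y**2 + 36*y + 81; vanishes at y ∈ {-3}. (-3, -3): f_x = 8 ≠ 0.
  x = -2: f_y(-2, y) = 3*y**2 + 32*y + 69; vanishes at y ∈ {-3}. (-2, -3): f_x = 6 ≠ 0.
  x = -1: f_y(-1, y) = 3*y**2 + 28*y + 57; vanishes at y ∈ {-3}. (-1, -3): f_x = 4 ≠ 0.
  x = 0: f_y(0, y) = 3*y**2 + 24*y + 45; vanishes at y ∈ {-3}. (0, -3): f_x = 2 ≠ 0.
  x = 1: f_y(1, y) = 3*y**2 + 20*y + 33; vanishes at y ∈ {-3}. (1, -3): f_x = 0, f = 0 — SINGULAR.
  x = 2: f_y(2, y) = 3*y**2 + 16*y + 21; vanishes at y ∈ {-3}. (2, -3): f_x = -2 ≠ 0.
  x = 3: f_y(3, y) = 3*y**2 + 12*y + 9; vanishes at y ∈ {-3, -1}. (3, -3): f_x = -4 ≠ 0; (3, -1): f_x = -12 ≠ 0.
  x = 4: f_y(4, y) = 3*y**2 + 8*y - 3; vanishes at y ∈ {-3}. (4, -3): f_x = -6 ≠ 0.
Only singular point on the grid: (1, -3).
Classify: substitute x = 1 + u, y = -3 + v and expand: f = -u**2 - 2*u*v**2 + v**3 + v**2.
No constant or linear terms (consistent with a singular point). Quadratic part: -u**2 + v**2. Cubic part: -2*u*v**2 + v**3.
The quadratic part v**2 - u**2 = (v − u)(v + u) splits into two distinct linear factors, so there are two distinct tangent lines y − -3 = ±(x − 1) — this is a node (ordinary double point).
Classification: node.


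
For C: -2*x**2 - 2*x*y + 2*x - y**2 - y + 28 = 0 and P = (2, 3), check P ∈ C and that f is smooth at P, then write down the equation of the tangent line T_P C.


Tangent line at P: -12*x - 11*y + 57 = 0.

Step 1: f(2, 3) = 0, so P lies on C.
Step 2: partial derivatives
  f_x(x, y) = -4*x - 2*y + 2, f_y(x, y) = -2*x - 2*y - 1.
  f_x(P) = -12, f_y(P) = -11 (gradient nonzero, so P is smooth).
Step 3: tangent line at P: -12·(x − 2) + -11·(y − 3) = 0.
Expanding: -12*x - 11*y + 57 = 0.


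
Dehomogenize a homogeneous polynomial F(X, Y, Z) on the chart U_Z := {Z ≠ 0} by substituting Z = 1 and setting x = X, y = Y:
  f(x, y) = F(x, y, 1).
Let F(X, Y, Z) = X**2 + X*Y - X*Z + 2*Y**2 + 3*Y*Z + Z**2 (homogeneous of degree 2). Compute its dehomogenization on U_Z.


f(x, y) = x**2 + x*y - x + 2*y**2 + 3*y + 1

On U_Z we set Z = 1. Each monomial c·X^i·Y^j·Z^k in F becomes c·x^i·y^j·1^k = c·x^i·y^j.
Substituting Z = 1: F(X, Y, 1) = x**2 + x*y - x + 2*y**2 + 3*y + 1.
Note: deg(f) ≤ deg(F) = 2; strict inequality happens when F is divisible by Z (lost terms).


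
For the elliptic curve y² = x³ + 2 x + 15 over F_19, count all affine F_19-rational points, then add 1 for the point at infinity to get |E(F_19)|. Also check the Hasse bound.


Affine points = {(4, 7), (4, 12), (5, 6), (5, 13), (7, 7), (7, 12), (8, 7), (8, 12), (10, 3), (10, 16), (11, 0), (12, 0), (15, 0), (16, 1), (16, 18)}; affine count = 15; |E(F_19)| = 16.

Discriminant check: Δ ∝ 4a³ + 27b² = 4·2³ + 27·15² = 4·8 + 27·225 ≡ 8 (mod 19). Nonzero ⇒ E is nonsingular.
For each x ∈ F_19, compute rhs = x³ + 2·x + 15 mod 19, then count y ∈ F_19 with y² ≡ rhs.
  x = 0: rhs = 15, matching y values: none (0 points).
  x = 1: rhs = 18, matching y values: none (0 points).
  x = 2: rhs = 8, matching y values: none (0 points).
  x = 3: rhs = 10, matching y values: none (0 points).
  x = 4: rhs = 11, matching y values: 7, 12 (2 points).
  x = 5: rhs = 17, matching y values: 6, 13 (2 points).
  x = 6: rhs = 15, matching y values: none (0 points).
  x = 7: rhs = 11, matching y values: 7, 12 (2 points).
  x = 8: rhs = 11, matching y values: 7, 12 (2 points).
  x = 9: rhs = 2, matching y values: none (0 points).
  x = 10: rhs = 9, matching y values: 3, 16 (2 points).
  x = 11: rhs = 0, matching y values: 0 (1 points).
  x = 12: rhs = 0, matching y values: 0 (1 points).
  x = 13: rhs = 15, matching y values: none (0 points).
  x = 14: rhs = 13, matching y values: none (0 points).
  x = 15: rhs = 0, matching y values: 0 (1 points).
  x = 16: rhs = 1, matching y values: 1, 18 (2 points).
  x = 17: rhs = 3, matching y values: none (0 points).
  x = 18: rhs = 12, matching y values: none (0 points).
Total affine count: 15.
Full point count |E(F_19)| = 15 + 1 = 16.
Hasse bound: |16 − (19+1)| = |-4| = 4 ≤ 2√19 ≈ 8.7178 ✓.


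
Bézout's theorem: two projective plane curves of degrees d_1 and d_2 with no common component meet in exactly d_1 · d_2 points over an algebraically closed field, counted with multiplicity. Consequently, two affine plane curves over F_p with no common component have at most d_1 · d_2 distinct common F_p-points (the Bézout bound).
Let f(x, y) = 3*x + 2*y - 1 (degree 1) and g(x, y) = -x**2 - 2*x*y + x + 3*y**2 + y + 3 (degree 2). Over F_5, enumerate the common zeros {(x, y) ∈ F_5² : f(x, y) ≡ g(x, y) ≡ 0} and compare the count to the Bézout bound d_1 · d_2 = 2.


Common zeros: {(3, 1)}; count = 1; Bézout bound = 2.

deg(f) = 1, deg(g) = 2, so Bézout bound = 2.
Scan x ∈ F_5. For each x, list the y ∈ F_5 with f(x, y) ≡ 0 and those with g(x, y) ≡ 0 (mod 5); the common zeros in that column are the intersection.
  x = 0: f ≡ 0 at y ∈ {3}; g ≡ 0 at y ∈ {4}; common: ∅.
  x = 1: f ≡ 0 at y ∈ {4}; g ≡ 0 at y ∈ {1}; common: ∅.
  x = 2: f ≡ 0 at y ∈ {0}; g ≡ 0 at y ∈ ∅; common: ∅.
  x = 3: f ≡ 0 at y ∈ {1}; g ≡ 0 at y ∈ {1, 4}; common: {1}.
  x = 4: f ≡ 0 at y ∈ {2}; g ≡ 0 at y ∈ ∅; common: ∅.
Collecting: common zeros = {(3, 1)}, so the count is 1.
Comparison with the Bézout bound: 1 ≤ 2 = deg(f)·deg(g), as expected for curves with no common component (the affine F_5-count falls short of the bound because intersections may lie at infinity, over extension fields, or carry multiplicity).


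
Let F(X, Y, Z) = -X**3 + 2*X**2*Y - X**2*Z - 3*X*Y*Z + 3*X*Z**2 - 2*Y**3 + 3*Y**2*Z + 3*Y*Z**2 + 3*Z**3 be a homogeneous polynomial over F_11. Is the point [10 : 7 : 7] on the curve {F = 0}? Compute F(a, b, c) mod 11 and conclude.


F(10,7,7) ≡ 0 (mod 11); P is on the curve.

Evaluate F(10, 7, 7) term-by-term (mod 11).
  -X**3 ↦ -1·1000·1·1 = -1000
  2*X**2*Y ↦ 2·100·7·1 = 1400
  -X**2*Z ↦ -1·100·1·7 = -700
  -3*X*Y*Z ↦ -3·10·7·7 = -1470
  3*X*Z**2 ↦ 3·10·1·49 = 1470
  -2*Y**3 ↦ -2·1·343·1 = -686
  3*Y**2*Z ↦ 3·1·49·7 = 1029
  3*Y*Z**2 ↦ 3·1·7·49 = 1029
  3*Z**3 ↦ 3·1·1·343 = 1029
Sum: F(10, 7, 7) = (-1000) + (1400) + (-700) + (-1470) + (1470) + (-686) + (1029) + (1029) + (1029) = 2101.
Reducing mod 11: 2101 ≡ 0 (mod 11).
Since F(a, b, c) ≡ 0 (mod 11), P lies on the curve.


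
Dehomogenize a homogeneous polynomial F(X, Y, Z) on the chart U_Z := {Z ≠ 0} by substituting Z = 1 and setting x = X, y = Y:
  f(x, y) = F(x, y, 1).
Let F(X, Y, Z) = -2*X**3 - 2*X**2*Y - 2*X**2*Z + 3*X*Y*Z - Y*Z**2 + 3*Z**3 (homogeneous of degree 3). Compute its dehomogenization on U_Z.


f(x, y) = -2*x**3 - 2*x**2*y - 2*x**2 + 3*x*y - y + 3

On U_Z we set Z = 1. Each monomial c·X^i·Y^j·Z^k in F becomes c·x^i·y^j·1^k = c·x^i·y^j.
Substituting Z = 1: F(X, Y, 1) = -2*x**3 - 2*x**2*y - 2*x**2 + 3*x*y - y + 3.
Note: deg(f) ≤ deg(F) = 3; strict inequality happens when F is divisible by Z (lost terms).


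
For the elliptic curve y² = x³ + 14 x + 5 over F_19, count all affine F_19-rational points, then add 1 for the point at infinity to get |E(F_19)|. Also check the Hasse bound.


Affine points = {(0, 9), (0, 10), (1, 1), (1, 18), (3, 6), (3, 13), (4, 7), (4, 12), (6, 1), (6, 18), (7, 3), (7, 16), (9, 9), (9, 10), (10, 9), (10, 10), (12, 1), (12, 18), (13, 3), (13, 16), (14, 0), (17, 8), (17, 11), (18, 3), (18, 16)}; affine count = 25; |E(F_19)| = 26.

Discriminant check: Δ ∝ 4a³ + 27b² = 4·14³ + 27·5² = 4·2744 + 27·25 ≡ 4 (mod 19). Nonzero ⇒ E is nonsingular.
For each x ∈ F_19, compute rhs = x³ + 14·x + 5 mod 19, then count y ∈ F_19 with y² ≡ rhs.
  x = 0: rhs = 5, matching y values: 9, 10 (2 points).
  x = 1: rhs = 1, matching y values: 1, 18 (2 points).
  x = 2: rhs = 3, matching y values: none (0 points).
  x = 3: rhs = 17, matching y values: 6, 13 (2 points).
  x = 4: rhs = 11, matching y values: 7, 12 (2 points).
  x = 5: rhs = 10, matching y values: none (0 points).
  x = 6: rhs = 1, matching y values: 1, 18 (2 points).
  x = 7: rhs = 9, matching y values: 3, 16 (2 points).
  x = 8: rhs = 2, matching y values: none (0 points).
  x = 9: rhs = 5, matching y values: 9, 10 (2 points).
  x = 10: rhs = 5, matching y values: 9, 10 (2 points).
  x = 11: rhs = 8, matching y values: none (0 points).
  x = 12: rhs = 1, matching y values: 1, 18 (2 points).
  x = 13: rhs = 9, matching y values: 3, 16 (2 points).
  x = 14: rhs = 0, matching y values: 0 (1 points).
  x = 15: rhs = 18, matching y values: none (0 points).
  x = 16: rhs = 12, matching y values: none (0 points).
  x = 17: rhs = 7, matching y values: 8, 11 (2 points).
  x = 18: rhs = 9, matching y values: 3, 16 (2 points).
Total affine count: 25.
Full point count |E(F_19)| = 25 + 1 = 26.
Hasse bound: |26 − (19+1)| = |6| = 6 ≤ 2√19 ≈ 8.7178 ✓.


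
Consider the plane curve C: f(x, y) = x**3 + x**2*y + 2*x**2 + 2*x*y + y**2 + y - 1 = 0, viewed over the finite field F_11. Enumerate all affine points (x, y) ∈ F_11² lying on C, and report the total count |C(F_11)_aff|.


Affine F_11-points: {(0, 3), (0, 7), (3, 0), (3, 6), (4, 1), (4, 7), (7, 0), (7, 2), (8, 3), (8, 4), (9, 3), (9, 7), (10, 0)}; count = 13.

For each of the 121 pairs (x, y) ∈ F_11², evaluate f(x, y) mod 11. Record the zeros.
  x = 0: [0↦10, 1↦1, 2↦5, 3↦0, 4↦8, 5↦7, 6↦8, 7↦0, 8↦5, 9↦1, 10↦10]  zeros at y ∈ {3, 7}
  x = 1: [0↦2, 1↦7, 2↦3, 3↦1, 4↦1, 5↦3, 6↦7, 7↦2, 8↦10, 9↦9, 10↦10]  zeros at y ∈ ∅
  x = 2: [0↦4, 1↦3, 2↦4, 3↦7, 4↦1, 5↦8, 6↦6, 7↦6, 8↦8, 9↦1, 10↦7]  zeros at y ∈ ∅
  x = 3: [0↦0, 1↦6, 2↦3, 3↦2, 4↦3, 5↦6, 6↦0, 7↦7, 8↦5, 9↦5, 10↦7]  zeros at y ∈ {0, 6}
  x = 4: [0↦7, 1↦0, 2↦6, 3↦3, 4↦2, 5↦3, 6↦6, 7↦0, 8↦7, 9↦5, 10↦5]  zeros at y ∈ {1, 7}
  x = 5: [0↦9, 1↦2, 2↦8, 3↦5, 4↦4, 5↦5, 6↦8, 7↦2, 8↦9, 9↦7, 10↦7]  zeros at y ∈ ∅
  x = 6: [0↦1, 1↦7, 2↦4, 3↦3, 4↦4, 5↦7, 6↦1, 7↦8, 8↦6, 9↦6, 10↦8]  zeros at y ∈ ∅
  x = 7: [0↦0, 1↦10, 2↦0, 3↦3, 4↦8, 5↦4, 6↦2, 7↦2, 8↦4, 9↦8, 10↦3]  zeros at y ∈ {0, 2}
  x = 8: [0↦1, 1↦6, 2↦2, 3↦0, 4↦0, 5↦2, 6↦6, 7↦1, 8↦9, 9↦8, 10↦9]  zeros at y ∈ {3, 4}
  x = 9: [0↦10, 1↦1, 2↦5, 3↦0, 4↦8, 5↦7, 6↦8, 7↦0, 8↦5, 9↦1, 10↦10]  zeros at y ∈ {3, 7}
  x = 10: [0↦0, 1↦1, 2↦4, 3↦9, 4↦5, 5↦3, 6↦3, 7↦5, 8↦9, 9↦4, 10↦1]  zeros at y ∈ {0}
Collecting zeros: affine points = {(0, 3), (0, 7), (3, 0), (3, 6), (4, 1), (4, 7), (7, 0), (7, 2), (8, 3), (8, 4), (9, 3), (9, 7), (10, 0)}.
Total count |C(F_11)_aff| = 13.


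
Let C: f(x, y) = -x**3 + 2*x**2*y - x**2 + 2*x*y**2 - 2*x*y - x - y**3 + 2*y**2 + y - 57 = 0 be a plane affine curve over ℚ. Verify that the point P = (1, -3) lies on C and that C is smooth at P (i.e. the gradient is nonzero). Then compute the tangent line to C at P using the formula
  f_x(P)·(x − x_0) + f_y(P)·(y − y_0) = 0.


Tangent line at P: 6*x - 50*y - 156 = 0.

Step 1: f(1, -3) = 0, so P lies on C.
Step 2: partial derivatives
  f_x(x, y) = -3*x**2 + 4*x*y - 2*x + 2*y**2 - 2*y - 1, f_y(x, y) = 2*x**2 + 4*x*y - 2*x - 3*y**2 + 4*y + 1.
  f_x(P) = 6, f_y(P) = -50 (gradient nonzero, so P is smooth).
Step 3: tangent line at P: 6·(x − 1) + -50·(y − -3) = 0.
Expanding: 6*x - 50*y - 156 = 0.


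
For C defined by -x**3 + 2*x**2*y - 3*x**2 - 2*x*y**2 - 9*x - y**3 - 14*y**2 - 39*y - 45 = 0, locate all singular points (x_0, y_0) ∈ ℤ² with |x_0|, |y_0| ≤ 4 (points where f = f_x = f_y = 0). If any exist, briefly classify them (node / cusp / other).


Singular points: {(-3, -3)}; classification: cusp.

Compute partial derivatives:
  f_x = -3*x**2 + 4*x*y - 6*x - 2*y**2 - 9.
  f_y = 2*x**2 - 4*x*y - 3*y**2 - 28*y - 39.
Scan x_0 ∈ {−4, ..., 4}. For each x_0, f_y(x_0, y) is a polynomial in y; find its integer roots y ∈ {−4, ..., 4}, then test f_x and f at those candidates.
  x = -4: f_y(-4, y) = -3*y**2 - 12*y - 7; no integer root y with |y| ≤ 4.
  x = -3: f_y(-3, y) = -3*y**2 - 16*y - 21; vanishes at y ∈ {-3}. (-3, -3): f_x = 0, f = 0 — SINGULAR.
  x = -2: f_y(-2, y) = -3*y**2 - 20*y - 31; no integer root y with |y| ≤ 4.
  x = -1: f_y(-1, y) = -3*y**2 - 24*y - 37; no integer root y with |y| ≤ 4.
  x = 0: f_y(0, y) = -3*y**2 - 28*y - 39; no integer root y with |y| ≤ 4.
  x = 1: f_y(1, y) = -3*y**2 - 32*y - 37; no integer root y with |y| ≤ 4.
  x = 2: f_y(2, y) = -3*y**2 - 36*y - 31; no integer root y with |y| ≤ 4.
  x = 3: f_y(3, y) = -3*y**2 - 40*y - 21; no integer root y with |y| ≤ 4.
  x = 4: f_y(4, y) = -3*y**2 - 44*y - 7; no integer root y with |y| ≤ 4.
Only singular point on the grid: (-3, -3).
Classify: substitute x = -3 + u, y = -3 + v and expand: f = -u**3 + 2*u**2*v - 2*u*v**2 - v**3 + v**2.
No constant or linear terms (consistent with a singular point). Quadratic part: v**2. Cubic part: -u**3 + 2*u**2*v - 2*u*v**2 - v**3.
The quadratic part v**2 is a perfect square, so there is a single (double) tangent line v = 0, i.e. y = -3. Restricting the cubic part to that line (v = 0) leaves -u**3 ≠ 0, so f is not divisible by v and the branch is v² ≈ u**3 to lowest order — this is a cusp.
Classification: cusp.


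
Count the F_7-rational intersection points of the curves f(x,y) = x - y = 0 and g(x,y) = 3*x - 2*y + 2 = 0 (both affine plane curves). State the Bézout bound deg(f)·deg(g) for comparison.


Common zeros: {(5, 5)}; count = 1; Bézout bound = 1.

deg(f) = 1, deg(g) = 1, so Bézout bound = 1.
Scan x ∈ F_7. For each x, list the y ∈ F_7 with f(x, y) ≡ 0 and those with g(x, y) ≡ 0 (mod 7); the common zeros in that column are the intersection.
  x = 0: f ≡ 0 at y ∈ {0}; g ≡ 0 at y ∈ {1}; common: ∅.
  x = 1: f ≡ 0 at y ∈ {1}; g ≡ 0 at y ∈ {6}; common: ∅.
  x = 2: f ≡ 0 at y ∈ {2}; g ≡ 0 at y ∈ {4}; common: ∅.
  x = 3: f ≡ 0 at y ∈ {3}; g ≡ 0 at y ∈ {2}; common: ∅.
  x = 4: f ≡ 0 at y ∈ {4}; g ≡ 0 at y ∈ {0}; common: ∅.
  x = 5: f ≡ 0 at y ∈ {5}; g ≡ 0 at y ∈ {5}; common: {5}.
  x = 6: f ≡ 0 at y ∈ {6}; g ≡ 0 at y ∈ {3}; common: ∅.
Collecting: common zeros = {(5, 5)}, so the count is 1.
Comparison with the Bézout bound: 1 ≤ 1 = deg(f)·deg(g), as expected for curves with no common component (the bound is attained).


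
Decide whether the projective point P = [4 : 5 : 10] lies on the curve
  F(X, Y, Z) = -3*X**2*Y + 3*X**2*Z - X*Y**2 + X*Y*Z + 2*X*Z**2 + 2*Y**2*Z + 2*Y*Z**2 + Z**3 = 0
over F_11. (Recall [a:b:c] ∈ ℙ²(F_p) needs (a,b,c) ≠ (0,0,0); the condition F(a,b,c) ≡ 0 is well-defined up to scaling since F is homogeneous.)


F(4,5,10) ≡ 10 (mod 11); P is NOT on the curve.

Evaluate F(4, 5, 10) term-by-term (mod 11).
  -3*X**2*Y ↦ -3·16·5·1 = -240
  3*X**2*Z ↦ 3·16·1·10 = 480
  -X*Y**2 ↦ -1·4·25·1 = -100
  X*Y*Z ↦ 1·4·5·10 = 200
  2*X*Z**2 ↦ 2·4·1·100 = 800
  2*Y**2*Z ↦ 2·1·25·10 = 500
  2*Y*Z**2 ↦ 2·1·5·100 = 1000
  Z**3 ↦ 1·1·1·1000 = 1000
Sum: F(4, 5, 10) = (-240) + (480) + (-100) + (200) + (800) + (500) + (1000) + (1000) = 3640.
Reducing mod 11: 3640 ≡ 10 (mod 11).
Since F(a, b, c) ≡ 10 ≠ 0 (mod 11), P does NOT lie on the curve.


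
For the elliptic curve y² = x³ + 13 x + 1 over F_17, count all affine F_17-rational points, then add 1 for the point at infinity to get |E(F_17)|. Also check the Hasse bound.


Affine points = {(0, 1), (0, 16), (1, 7), (1, 10), (2, 1), (2, 16), (3, 4), (3, 13), (4, 7), (4, 10), (5, 2), (5, 15), (10, 3), (10, 14), (11, 8), (11, 9), (12, 7), (12, 10), (13, 2), (13, 15), (15, 1), (15, 16), (16, 2), (16, 15)}; affine count = 24; |E(F_17)| = 25.

Discriminant check: Δ ∝ 4a³ + 27b² = 4·13³ + 27·1² = 4·2197 + 27·1 ≡ 9 (mod 17). Nonzero ⇒ E is nonsingular.
For each x ∈ F_17, compute rhs = x³ + 13·x + 1 mod 17, then count y ∈ F_17 with y² ≡ rhs.
  x = 0: rhs = 1, matching y values: 1, 16 (2 points).
  x = 1: rhs = 15, matching y values: 7, 10 (2 points).
  x = 2: rhs = 1, matching y values: 1, 16 (2 points).
  x = 3: rhs = 16, matching y values: 4, 13 (2 points).
  x = 4: rhs = 15, matching y values: 7, 10 (2 points).
  x = 5: rhs = 4, matching y values: 2, 15 (2 points).
  x = 6: rhs = 6, matching y values: none (0 points).
  x = 7: rhs = 10, matching y values: none (0 points).
  x = 8: rhs = 5, matching y values: none (0 points).
  x = 9: rhs = 14, matching y values: none (0 points).
  x = 10: rhs = 9, matching y values: 3, 14 (2 points).
  x = 11: rhs = 13, matching y values: 8, 9 (2 points).
  x = 12: rhs = 15, matching y values: 7, 10 (2 points).
  x = 13: rhs = 4, matching y values: 2, 15 (2 points).
  x = 14: rhs = 3, matching y values: none (0 points).
  x = 15: rhs = 1, matching y values: 1, 16 (2 points).
  x = 16: rhs = 4, matching y values: 2, 15 (2 points).
Total affine count: 24.
Full point count |E(F_17)| = 24 + 1 = 25.
Hasse bound: |25 − (17+1)| = |7| = 7 ≤ 2√17 ≈ 8.2462 ✓.


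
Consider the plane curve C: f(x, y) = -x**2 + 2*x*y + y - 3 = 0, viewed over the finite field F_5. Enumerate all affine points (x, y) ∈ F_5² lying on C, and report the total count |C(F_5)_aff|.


Affine F_5-points: {(0, 3), (1, 3), (3, 1), (4, 1)}; count = 4.

For each of the 25 pairs (x, y) ∈ F_5², evaluate f(x, y) mod 5. Record the zeros.
  x = 0: [0↦2, 1↦3, 2↦4, 3↦0, 4↦1]  zeros at y ∈ {3}
  x = 1: [0↦1, 1↦4, 2↦2, 3↦0, 4↦3]  zeros at y ∈ {3}
  x = 2: [0↦3, 1↦3, 2↦3, 3↦3, 4↦3]  zeros at y ∈ ∅
  x = 3: [0↦3, 1↦0, 2↦2, 3↦4, 4↦1]  zeros at y ∈ {1}
  x = 4: [0↦1, 1↦0, 2↦4, 3↦3, 4↦2]  zeros at y ∈ {1}
Collecting zeros: affine points = {(0, 3), (1, 3), (3, 1), (4, 1)}.
Total count |C(F_5)_aff| = 4.


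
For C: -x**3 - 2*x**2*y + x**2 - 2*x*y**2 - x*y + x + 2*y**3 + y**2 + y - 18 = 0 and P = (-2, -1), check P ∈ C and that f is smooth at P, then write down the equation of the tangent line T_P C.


Tangent line at P: -24*x - 9*y - 57 = 0.

Step 1: f(-2, -1) = 0, so P lies on C.
Step 2: partial derivatives
  f_x(x, y) = -3*x**2 - 4*x*y + 2*x - 2*y**2 - y + 1, f_y(x, y) = -2*x**2 - 4*x*y - x + 6*y**2 + 2*y + 1.
  f_x(P) = -24, f_y(P) = -9 (gradient nonzero, so P is smooth).
Step 3: tangent line at P: -24·(x − -2) + -9·(y − -1) = 0.
Expanding: -24*x - 9*y - 57 = 0.


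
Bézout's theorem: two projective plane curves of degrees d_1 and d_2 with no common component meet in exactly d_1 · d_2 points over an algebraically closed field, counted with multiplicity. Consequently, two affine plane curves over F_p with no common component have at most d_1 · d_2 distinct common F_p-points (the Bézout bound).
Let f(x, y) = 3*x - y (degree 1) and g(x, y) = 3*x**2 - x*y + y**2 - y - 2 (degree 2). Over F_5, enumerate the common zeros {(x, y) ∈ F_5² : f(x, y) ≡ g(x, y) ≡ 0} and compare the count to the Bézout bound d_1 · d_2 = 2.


Common zeros: {(3, 4), (4, 2)}; count = 2; Bézout bound = 2.

deg(f) = 1, deg(g) = 2, so Bézout bound = 2.
Scan x ∈ F_5. For each x, list the y ∈ F_5 with f(x, y) ≡ 0 and those with g(x, y) ≡ 0 (mod 5); the common zeros in that column are the intersection.
  x = 0: f ≡ 0 at y ∈ {0}; g ≡ 0 at y ∈ {2, 4}; common: ∅.
  x = 1: f ≡ 0 at y ∈ {3}; g ≡ 0 at y ∈ {1}; common: ∅.
  x = 2: f ≡ 0 at y ∈ {1}; g ≡ 0 at y ∈ {0, 3}; common: ∅.
  x = 3: f ≡ 0 at y ∈ {4}; g ≡ 0 at y ∈ {0, 4}; common: {4}.
  x = 4: f ≡ 0 at y ∈ {2}; g ≡ 0 at y ∈ {2, 3}; common: {2}.
Collecting: common zeros = {(3, 4), (4, 2)}, so the count is 2.
Comparison with the Bézout bound: 2 ≤ 2 = deg(f)·deg(g), as expected for curves with no common component (the bound is attained).


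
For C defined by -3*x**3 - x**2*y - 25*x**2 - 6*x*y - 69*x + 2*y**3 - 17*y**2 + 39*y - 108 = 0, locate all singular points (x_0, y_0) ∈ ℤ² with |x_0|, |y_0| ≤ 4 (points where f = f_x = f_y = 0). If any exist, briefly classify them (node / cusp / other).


Singular points: {(-3, 3)}; classification: node.

Compute partial derivatives:
  f_x = -9*x**2 - 2*x*y - 50*x - 6*y - 69.
  f_y = -x**2 - 6*x + 6*y**2 - 34*y + 39.
Scan x_0 ∈ {−4, ..., 4}. For each x_0, f_y(x_0, y) is a polynomial in y; find its integer roots y ∈ {−4, ..., 4}, then test f_x and f at those candidates.
  x = -4: f_y(-4, y) = 6*y**2 - 34*y + 47; no integer root y with |y| ≤ 4.
  x = -3: f_y(-3, y) = 6*y**2 - 34*y + 48; vanishes at y ∈ {3}. (-3, 3): f_x = 0, f = 0 — SINGULAR.
  x = -2: f_y(-2, y) = 6*y**2 - 34*y + 47; no integer root y with |y| ≤ 4.
  x = -1: f_y(-1, y) = 6*y**2 - 34*y + 44; vanishes at y ∈ {2}. (-1, 2): f_x = -36 ≠ 0.
  x = 0: f_y(0, y) = 6*y**2 - 34*y + 39; no integer root y with |y| ≤ 4.
  x = 1: f_y(1, y) = 6*y**2 - 34*y + 32; no integer root y with |y| ≤ 4.
  x = 2: f_y(2, y) = 6*y**2 - 34*y + 23; no integer root y with |y| ≤ 4.
  x = 3: f_y(3, y) = 6*y**2 - 34*y + 12; no integer root y with |y| ≤ 4.
  x = 4: f_y(4, y) = 6*y**2 - 34*y - 1; no integer root y with |y| ≤ 4.
Only singular point on the grid: (-3, 3).
Classify: substitute x = -3 + u, y = 3 + v and expand: f = -3*u**3 - u**2*v - u**2 + 2*v**3 + v**2.
No constant or linear terms (consistent with a singular point). Quadratic part: -u**2 + v**2. Cubic part: -3*u**3 - u**2*v + 2*v**3.
The quadratic part v**2 - u**2 = (v − u)(v + u) splits into two distinct linear factors, so there are two distinct tangent lines y − 3 = ±(x − -3) — this is a node (ordinary double point).
Classification: node.


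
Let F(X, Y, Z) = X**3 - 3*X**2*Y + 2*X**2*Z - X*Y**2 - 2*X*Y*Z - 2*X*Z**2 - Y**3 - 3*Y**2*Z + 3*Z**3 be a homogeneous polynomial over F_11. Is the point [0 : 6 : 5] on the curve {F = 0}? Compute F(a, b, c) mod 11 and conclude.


F(0,6,5) ≡ 4 (mod 11); P is NOT on the curve.

Evaluate F(0, 6, 5) term-by-term (mod 11).
  X**3 ↦ 1·0·1·1 = 0
  -3*X**2*Y ↦ -3·0·6·1 = 0
  2*X**2*Z ↦ 2·0·1·5 = 0
  -X*Y**2 ↦ -1·0·36·1 = 0
  -2*X*Y*Z ↦ -2·0·6·5 = 0
  -2*X*Z**2 ↦ -2·0·1·25 = 0
  -Y**3 ↦ -1·1·216·1 = -216
  -3*Y**2*Z ↦ -3·1·36·5 = -540
  3*Z**3 ↦ 3·1·1·125 = 375
Sum: F(0, 6, 5) = (0) + (0) + (0) + (0) + (0) + (0) + (-216) + (-540) + (375) = -381.
Reducing mod 11: -381 ≡ 4 (mod 11).
Since F(a, b, c) ≡ 4 ≠ 0 (mod 11), P does NOT lie on the curve.


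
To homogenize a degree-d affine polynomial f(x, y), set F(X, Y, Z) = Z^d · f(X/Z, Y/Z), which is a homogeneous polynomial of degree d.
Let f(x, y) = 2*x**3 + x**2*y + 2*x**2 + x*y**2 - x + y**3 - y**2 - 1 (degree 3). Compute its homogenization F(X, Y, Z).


F(X, Y, Z) = 2*X**3 + X**2*Y + 2*X**2*Z + X*Y**2 - X*Z**2 + Y**3 - Y**2*Z - Z**3

deg(f) = 3.
Substitute x = X/Z, y = Y/Z into f, then multiply by Z^3.
  monomial 2·x^3·y^0 ↦ 2·X^3·Y^0·Z^0.
  monomial 1·x^2·y^1 ↦ 1·X^2·Y^1·Z^0.
  monomial 2·x^2·y^0 ↦ 2·X^2·Y^0·Z^1.
  monomial 1·x^1·y^2 ↦ 1·X^1·Y^2·Z^0.
  monomial -1·x^1·y^0 ↦ -1·X^1·Y^0·Z^2.
  monomial 1·x^0·y^3 ↦ 1·X^0·Y^3·Z^0.
  monomial -1·x^0·y^2 ↦ -1·X^0·Y^2·Z^1.
  monomial -1·x^0·y^0 ↦ -1·X^0·Y^0·Z^3.
Collecting: F(X, Y, Z) = 2*X**3 + X**2*Y + 2*X**2*Z + X*Y**2 - X*Z**2 + Y**3 - Y**2*Z - Z**3.


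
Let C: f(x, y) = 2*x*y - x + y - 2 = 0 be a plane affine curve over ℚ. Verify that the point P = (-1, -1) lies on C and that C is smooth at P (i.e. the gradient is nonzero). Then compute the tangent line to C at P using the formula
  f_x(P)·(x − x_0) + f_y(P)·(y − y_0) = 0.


Tangent line at P: -3*x - y - 4 = 0.

Step 1: f(-1, -1) = 0, so P lies on C.
Step 2: partial derivatives
  f_x(x, y) = 2*y - 1, f_y(x, y) = 2*x + 1.
  f_x(P) = -3, f_y(P) = -1 (gradient nonzero, so P is smooth).
Step 3: tangent line at P: -3·(x − -1) + -1·(y − -1) = 0.
Expanding: -3*x - y - 4 = 0.


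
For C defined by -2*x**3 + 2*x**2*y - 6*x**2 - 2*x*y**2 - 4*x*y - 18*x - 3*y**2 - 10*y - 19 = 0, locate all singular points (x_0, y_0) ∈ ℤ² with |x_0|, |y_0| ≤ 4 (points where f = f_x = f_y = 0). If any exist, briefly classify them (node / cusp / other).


Singular points: {(-2, -3)}; classification: cusp.

Compute partial derivatives:
  f_x = -6*x**2 + 4*x*y - 12*x - 2*y**2 - 4*y - 18.
  f_y = 2*x**2 - 4*x*y - 4*x - 6*y - 10.
Scan x_0 ∈ {−4, ..., 4}. For each x_0, f_y(x_0, y) is a polynomial in y; find its integer roots y ∈ {−4, ..., 4}, then test f_x and f at those candidates.
  x = -4: f_y(-4, y) = 10*y + 38; no integer root y with |y| ≤ 4.
  x = -3: f_y(-3, y) = 6*y + 20; no integer root y with |y| ≤ 4.
  x = -2: f_y(-2, y) = 2*y + 6; vanishes at y ∈ {-3}. (-2, -3): f_x = 0, f = 0 — SINGULAR.
  x = -1: f_y(-1, y) = -2*y - 4; vanishes at y ∈ {-2}. (-1, -2): f_x = -4 ≠ 0.
  x = 0: f_y(0, y) = -6*y - 10; no integer root y with |y| ≤ 4.
  x = 1: f_y(1, y) = -10*y - 12; no integer root y with |y| ≤ 4.
  x = 2: f_y(2, y) = -14*y - 10; no integer root y with |y| ≤ 4.
  x = 3: f_y(3, y) = -18*y - 4; no integer root y with |y| ≤ 4.
  x = 4: f_y(4, y) = 6 - 22*y; no integer root y with |y| ≤ 4.
Only singular point on the grid: (-2, -3).
Classify: substitute x = -2 + u, y = -3 + v and expand: f = -2*u**3 + 2*u**2*v - 2*u*v**2 + v**2.
No constant or linear terms (consistent with a singular point). Quadratic part: v**2. Cubic part: -2*u**3 + 2*u**2*v - 2*u*v**2.
The quadratic part v**2 is a perfect square, so there is a single (double) tangent line v = 0, i.e. y = -3. Restricting the cubic part to that line (v = 0) leaves -2*u**3 ≠ 0, so f is not divisible by v and the branch is v² ≈ 2*u**3 to lowest order — this is a cusp.
Classification: cusp.


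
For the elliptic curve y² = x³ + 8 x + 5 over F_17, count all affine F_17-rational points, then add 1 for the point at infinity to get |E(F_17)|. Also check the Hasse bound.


Affine points = {(4, 4), (4, 13), (5, 0), (7, 8), (7, 9), (11, 8), (11, 9), (15, 7), (15, 10), (16, 8), (16, 9)}; affine count = 11; |E(F_17)| = 12.

Discriminant check: Δ ∝ 4a³ + 27b² = 4·8³ + 27·5² = 4·512 + 27·25 ≡ 3 (mod 17). Nonzero ⇒ E is nonsingular.
For each x ∈ F_17, compute rhs = x³ + 8·x + 5 mod 17, then count y ∈ F_17 with y² ≡ rhs.
  x = 0: rhs = 5, matching y values: none (0 points).
  x = 1: rhs = 14, matching y values: none (0 points).
  x = 2: rhs = 12, matching y values: none (0 points).
  x = 3: rhs = 5, matching y values: none (0 points).
  x = 4: rhs = 16, matching y values: 4, 13 (2 points).
  x = 5: rhs = 0, matching y values: 0 (1 points).
  x = 6: rhs = 14, matching y values: none (0 points).
  x = 7: rhs = 13, matching y values: 8, 9 (2 points).
  x = 8: rhs = 3, matching y values: none (0 points).
  x = 9: rhs = 7, matching y values: none (0 points).
  x = 10: rhs = 14, matching y values: none (0 points).
  x = 11: rhs = 13, matching y values: 8, 9 (2 points).
  x = 12: rhs = 10, matching y values: none (0 points).
  x = 13: rhs = 11, matching y values: none (0 points).
  x = 14: rhs = 5, matching y values: none (0 points).
  x = 15: rhs = 15, matching y values: 7, 10 (2 points).
  x = 16: rhs = 13, matching y values: 8, 9 (2 points).
Total affine count: 11.
Full point count |E(F_17)| = 11 + 1 = 12.
Hasse bound: |12 − (17+1)| = |-6| = 6 ≤ 2√17 ≈ 8.2462 ✓.


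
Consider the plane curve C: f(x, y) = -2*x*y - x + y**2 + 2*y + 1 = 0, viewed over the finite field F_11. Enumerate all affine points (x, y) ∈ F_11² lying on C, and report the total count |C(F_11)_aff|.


Affine F_11-points: {(0, 10), (1, 0), (4, 2), (4, 4), (5, 1), (5, 7), (7, 3), (7, 9), (8, 6), (8, 8)}; count = 10.

For each of the 121 pairs (x, y) ∈ F_11², evaluate f(x, y) mod 11. Record the zeros.
  x = 0: [0↦1, 1↦4, 2↦9, 3↦5, 4↦3, 5↦3, 6↦5, 7↦9, 8↦4, 9↦1, 10↦0]  zeros at y ∈ {10}
  x = 1: [0↦0, 1↦1, 2↦4, 3↦9, 4↦5, 5↦3, 6↦3, 7↦5, 8↦9, 9↦4, 10↦1]  zeros at y ∈ {0}
  x = 2: [0↦10, 1↦9, 2↦10, 3↦2, 4↦7, 5↦3, 6↦1, 7↦1, 8↦3, 9↦7, 10↦2]  zeros at y ∈ ∅
  x = 3: [0↦9, 1↦6, 2↦5, 3↦6, 4↦9, 5↦3, 6↦10, 7↦8, 8↦8, 9↦10, 10↦3]  zeros at y ∈ ∅
  x = 4: [0↦8, 1↦3, 2↦0, 3↦10, 4↦0, 5↦3, 6↦8, 7↦4, 8↦2, 9↦2, 10↦4]  zeros at y ∈ {2, 4}
  x = 5: [0↦7, 1↦0, 2↦6, 3↦3, 4↦2, 5↦3, 6↦6, 7↦0, 8↦7, 9↦5, 10↦5]  zeros at y ∈ {1, 7}
  x = 6: [0↦6, 1↦8, 2↦1, 3↦7, 4↦4, 5↦3, 6↦4, 7↦7, 8↦1, 9↦8, 10↦6]  zeros at y ∈ ∅
  x = 7: [0↦5, 1↦5, 2↦7, 3↦0, 4↦6, 5↦3, 6↦2, 7↦3, 8↦6, 9↦0, 10↦7]  zeros at y ∈ {3, 9}
  x = 8: [0↦4, 1↦2, 2↦2, 3↦4, 4↦8, 5↦3, 6↦0, 7↦10, 8↦0, 9↦3, 10↦8]  zeros at y ∈ {6, 8}
  x = 9: [0↦3, 1↦10, 2↦8, 3↦8, 4↦10, 5↦3, 6↦9, 7↦6, 8↦5, 9↦6, 10↦9]  zeros at y ∈ ∅
  x = 10: [0↦2, 1↦7, 2↦3, 3↦1, 4↦1, 5↦3, 6↦7, 7↦2, 8↦10, 9↦9, 10↦10]  zeros at y ∈ ∅
Collecting zeros: affine points = {(0, 10), (1, 0), (4, 2), (4, 4), (5, 1), (5, 7), (7, 3), (7, 9), (8, 6), (8, 8)}.
Total count |C(F_11)_aff| = 10.


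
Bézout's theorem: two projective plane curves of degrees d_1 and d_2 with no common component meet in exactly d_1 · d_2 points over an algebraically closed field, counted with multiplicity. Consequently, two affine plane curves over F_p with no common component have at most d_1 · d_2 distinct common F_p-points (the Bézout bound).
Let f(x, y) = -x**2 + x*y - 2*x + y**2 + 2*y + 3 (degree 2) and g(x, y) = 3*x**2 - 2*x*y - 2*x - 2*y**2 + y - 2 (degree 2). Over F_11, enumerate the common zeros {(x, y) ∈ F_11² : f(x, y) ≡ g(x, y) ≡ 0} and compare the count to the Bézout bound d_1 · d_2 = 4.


Common zeros: ∅; count = 0; Bézout bound = 4.

deg(f) = 2, deg(g) = 2, so Bézout bound = 4.
Scan x ∈ F_11. For each x, list the y ∈ F_11 with f(x, y) ≡ 0 and those with g(x, y) ≡ 0 (mod 11); the common zeros in that column are the intersection.
  x = 0: f ≡ 0 at y ∈ {2, 7}; g ≡ 0 at y ∈ ∅; common: ∅.
  x = 1: f ≡ 0 at y ∈ {0, 8}; g ≡ 0 at y ∈ {2, 3}; common: ∅.
  x = 2: f ≡ 0 at y ∈ {1, 6}; g ≡ 0 at y ∈ ∅; common: ∅.
  x = 3: f ≡ 0 at y ∈ ∅; g ≡ 0 at y ∈ {4, 10}; common: ∅.
  x = 4: f ≡ 0 at y ∈ ∅; g ≡ 0 at y ∈ {4, 9}; common: ∅.
  x = 5: f ≡ 0 at y ∈ {7, 8}; g ≡ 0 at y ∈ ∅; common: ∅.
  x = 6: f ≡ 0 at y ∈ ∅; g ≡ 0 at y ∈ {5, 6}; common: ∅.
  x = 7: f ≡ 0 at y ∈ ∅; g ≡ 0 at y ∈ ∅; common: ∅.
  x = 8: f ≡ 0 at y ∈ {0, 1}; g ≡ 0 at y ∈ {10}; common: ∅.
  x = 9: f ≡ 0 at y ∈ ∅; g ≡ 0 at y ∈ {3, 5}; common: ∅.
  x = 10: f ≡ 0 at y ∈ ∅; g ≡ 0 at y ∈ {9}; common: ∅.
Collecting: common zeros = ∅, so the count is 0.
Comparison with the Bézout bound: 0 ≤ 4 = deg(f)·deg(g), as expected for curves with no common component (the affine F_11-count falls short of the bound because intersections may lie at infinity, over extension fields, or carry multiplicity).


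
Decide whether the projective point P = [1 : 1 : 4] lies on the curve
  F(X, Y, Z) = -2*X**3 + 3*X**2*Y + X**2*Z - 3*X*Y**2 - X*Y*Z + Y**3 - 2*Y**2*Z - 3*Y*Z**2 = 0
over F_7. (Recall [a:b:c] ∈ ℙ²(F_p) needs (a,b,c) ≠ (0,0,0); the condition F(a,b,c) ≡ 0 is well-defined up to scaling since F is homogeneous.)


F(1,1,4) ≡ 6 (mod 7); P is NOT on the curve.

Evaluate F(1, 1, 4) term-by-term (mod 7).
  -2*X**3 ↦ -2·1·1·1 = -2
  3*X**2*Y ↦ 3·1·1·1 = 3
  X**2*Z ↦ 1·1·1·4 = 4
  -3*X*Y**2 ↦ -3·1·1·1 = -3
  -X*Y*Z ↦ -1·1·1·4 = -4
  Y**3 ↦ 1·1·1·1 = 1
  -2*Y**2*Z ↦ -2·1·1·4 = -8
  -3*Y*Z**2 ↦ -3·1·1·16 = -48
Sum: F(1, 1, 4) = (-2) + (3) + (4) + (-3) + (-4) + (1) + (-8) + (-48) = -57.
Reducing mod 7: -57 ≡ 6 (mod 7).
Since F(a, b, c) ≡ 6 ≠ 0 (mod 7), P does NOT lie on the curve.


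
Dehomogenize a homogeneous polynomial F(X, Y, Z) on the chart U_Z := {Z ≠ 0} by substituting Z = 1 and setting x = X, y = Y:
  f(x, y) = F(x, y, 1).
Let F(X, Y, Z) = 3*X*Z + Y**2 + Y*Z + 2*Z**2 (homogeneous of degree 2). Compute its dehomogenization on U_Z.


f(x, y) = 3*x + y**2 + y + 2

On U_Z we set Z = 1. Each monomial c·X^i·Y^j·Z^k in F becomes c·x^i·y^j·1^k = c·x^i·y^j.
Substituting Z = 1: F(X, Y, 1) = 3*x + y**2 + y + 2.
Note: deg(f) ≤ deg(F) = 2; strict inequality happens when F is divisible by Z (lost terms).


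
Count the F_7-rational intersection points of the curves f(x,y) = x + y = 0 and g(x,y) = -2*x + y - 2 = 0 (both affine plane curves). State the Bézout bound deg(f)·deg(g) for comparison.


Common zeros: {(4, 3)}; count = 1; Bézout bound = 1.

deg(f) = 1, deg(g) = 1, so Bézout bound = 1.
Scan x ∈ F_7. For each x, list the y ∈ F_7 with f(x, y) ≡ 0 and those with g(x, y) ≡ 0 (mod 7); the common zeros in that column are the intersection.
  x = 0: f ≡ 0 at y ∈ {0}; g ≡ 0 at y ∈ {2}; common: ∅.
  x = 1: f ≡ 0 at y ∈ {6}; g ≡ 0 at y ∈ {4}; common: ∅.
  x = 2: f ≡ 0 at y ∈ {5}; g ≡ 0 at y ∈ {6}; common: ∅.
  x = 3: f ≡ 0 at y ∈ {4}; g ≡ 0 at y ∈ {1}; common: ∅.
  x = 4: f ≡ 0 at y ∈ {3}; g ≡ 0 at y ∈ {3}; common: {3}.
  x = 5: f ≡ 0 at y ∈ {2}; g ≡ 0 at y ∈ {5}; common: ∅.
  x = 6: f ≡ 0 at y ∈ {1}; g ≡ 0 at y ∈ {0}; common: ∅.
Collecting: common zeros = {(4, 3)}, so the count is 1.
Comparison with the Bézout bound: 1 ≤ 1 = deg(f)·deg(g), as expected for curves with no common component (the bound is attained).


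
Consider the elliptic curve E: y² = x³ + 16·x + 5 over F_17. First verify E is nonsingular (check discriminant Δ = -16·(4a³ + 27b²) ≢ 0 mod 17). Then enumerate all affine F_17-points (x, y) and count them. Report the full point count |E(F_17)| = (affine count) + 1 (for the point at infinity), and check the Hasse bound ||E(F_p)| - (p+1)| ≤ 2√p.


Affine points = {(7, 1), (7, 16), (8, 4), (8, 13), (10, 3), (10, 14), (11, 4), (11, 13), (12, 2), (12, 15), (13, 8), (13, 9), (14, 7), (14, 10), (15, 4), (15, 13)}; affine count = 16; |E(F_17)| = 17.

Discriminant check: Δ ∝ 4a³ + 27b² = 4·16³ + 27·5² = 4·4096 + 27·25 ≡ 8 (mod 17). Nonzero ⇒ E is nonsingular.
For each x ∈ F_17, compute rhs = x³ + 16·x + 5 mod 17, then count y ∈ F_17 with y² ≡ rhs.
  x = 0: rhs = 5, matching y values: none (0 points).
  x = 1: rhs = 5, matching y values: none (0 points).
  x = 2: rhs = 11, matching y values: none (0 points).
  x = 3: rhs = 12, matching y values: none (0 points).
  x = 4: rhs = 14, matching y values: none (0 points).
  x = 5: rhs = 6, matching y values: none (0 points).
  x = 6: rhs = 11, matching y values: none (0 points).
  x = 7: rhs = 1, matching y values: 1, 16 (2 points).
  x = 8: rhs = 16, matching y values: 4, 13 (2 points).
  x = 9: rhs = 11, matching y values: none (0 points).
  x = 10: rhs = 9, matching y values: 3, 14 (2 points).
  x = 11: rhs = 16, matching y values: 4, 13 (2 points).
  x = 12: rhs = 4, matching y values: 2, 15 (2 points).
  x = 13: rhs = 13, matching y values: 8, 9 (2 points).
  x = 14: rhs = 15, matching y values: 7, 10 (2 points).
  x = 15: rhs = 16, matching y values: 4, 13 (2 points).
  x = 16: rhs = 5, matching y values: none (0 points).
Total affine count: 16.
Full point count |E(F_17)| = 16 + 1 = 17.
Hasse bound: |17 − (17+1)| = |-1| = 1 ≤ 2√17 ≈ 8.2462 ✓.


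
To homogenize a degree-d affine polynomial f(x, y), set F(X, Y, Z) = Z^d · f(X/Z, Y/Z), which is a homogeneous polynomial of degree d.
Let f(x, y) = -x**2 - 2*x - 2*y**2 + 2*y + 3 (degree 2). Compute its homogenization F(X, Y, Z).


F(X, Y, Z) = -X**2 - 2*X*Z - 2*Y**2 + 2*Y*Z + 3*Z**2

deg(f) = 2.
Substitute x = X/Z, y = Y/Z into f, then multiply by Z^2.
  monomial -1·x^2·y^0 ↦ -1·X^2·Y^0·Z^0.
  monomial -2·x^1·y^0 ↦ -2·X^1·Y^0·Z^1.
  monomial -2·x^0·y^2 ↦ -2·X^0·Y^2·Z^0.
  monomial 2·x^0·y^1 ↦ 2·X^0·Y^1·Z^1.
  monomial 3·x^0·y^0 ↦ 3·X^0·Y^0·Z^2.
Collecting: F(X, Y, Z) = -X**2 - 2*X*Z - 2*Y**2 + 2*Y*Z + 3*Z**2.


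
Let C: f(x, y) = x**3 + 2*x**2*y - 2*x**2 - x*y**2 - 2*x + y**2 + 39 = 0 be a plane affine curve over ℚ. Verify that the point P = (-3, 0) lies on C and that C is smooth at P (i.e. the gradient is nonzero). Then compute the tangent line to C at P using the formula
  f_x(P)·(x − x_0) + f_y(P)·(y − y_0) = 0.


Tangent line at P: 37*x + 18*y + 111 = 0.

Step 1: f(-3, 0) = 0, so P lies on C.
Step 2: partial derivatives
  f_x(x, y) = 3*x**2 + 4*x*y - 4*x - y**2 - 2, f_y(x, y) = 2*x**2 - 2*x*y + 2*y.
  f_x(P) = 37, f_y(P) = 18 (gradient nonzero, so P is smooth).
Step 3: tangent line at P: 37·(x − -3) + 18·(y − 0) = 0.
Expanding: 37*x + 18*y + 111 = 0.


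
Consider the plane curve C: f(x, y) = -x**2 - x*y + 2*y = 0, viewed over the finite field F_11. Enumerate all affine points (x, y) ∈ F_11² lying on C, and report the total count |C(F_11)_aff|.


Affine F_11-points: {(0, 0), (1, 1), (3, 2), (4, 3), (5, 10), (6, 2), (7, 10), (8, 4), (9, 1), (10, 4)}; count = 10.

For each of the 121 pairs (x, y) ∈ F_11², evaluate f(x, y) mod 11. Record the zeros.
  x = 0: [0↦0, 1↦2, 2↦4, 3↦6, 4↦8, 5↦10, 6↦1, 7↦3, 8↦5, 9↦7, 10↦9]  zeros at y ∈ {0}
  x = 1: [0↦10, 1↦0, 2↦1, 3↦2, 4↦3, 5↦4, 6↦5, 7↦6, 8↦7, 9↦8, 10↦9]  zeros at y ∈ {1}
  x = 2: [0↦7, 1↦7, 2↦7, 3↦7, 4↦7, 5↦7, 6↦7, 7↦7, 8↦7, 9↦7, 10↦7]  zeros at y ∈ ∅
  x = 3: [0↦2, 1↦1, 2↦0, 3↦10, 4↦9, 5↦8, 6↦7, 7↦6, 8↦5, 9↦4, 10↦3]  zeros at y ∈ {2}
  x = 4: [0↦6, 1↦4, 2↦2, 3↦0, 4↦9, 5↦7, 6↦5, 7↦3, 8↦1, 9↦10, 10↦8]  zeros at y ∈ {3}
  x = 5: [0↦8, 1↦5, 2↦2, 3↦10, 4↦7, 5↦4, 6↦1, 7↦9, 8↦6, 9↦3, 10↦0]  zeros at y ∈ {10}
  x = 6: [0↦8, 1↦4, 2↦0, 3↦7, 4↦3, 5↦10, 6↦6, 7↦2, 8↦9, 9↦5, 10↦1]  zeros at y ∈ {2}
  x = 7: [0↦6, 1↦1, 2↦7, 3↦2, 4↦8, 5↦3, 6↦9, 7↦4, 8↦10, 9↦5, 10↦0]  zeros at y ∈ {10}
  x = 8: [0↦2, 1↦7, 2↦1, 3↦6, 4↦0, 5↦5, 6↦10, 7↦4, 8↦9, 9↦3, 10↦8]  zeros at y ∈ {4}
  x = 9: [0↦7, 1↦0, 2↦4, 3↦8, 4↦1, 5↦5, 6↦9, 7↦2, 8↦6, 9↦10, 10↦3]  zeros at y ∈ {1}
  x = 10: [0↦10, 1↦2, 2↦5, 3↦8, 4↦0, 5↦3, 6↦6, 7↦9, 8↦1, 9↦4, 10↦7]  zeros at y ∈ {4}
Collecting zeros: affine points = {(0, 0), (1, 1), (3, 2), (4, 3), (5, 10), (6, 2), (7, 10), (8, 4), (9, 1), (10, 4)}.
Total count |C(F_11)_aff| = 10.


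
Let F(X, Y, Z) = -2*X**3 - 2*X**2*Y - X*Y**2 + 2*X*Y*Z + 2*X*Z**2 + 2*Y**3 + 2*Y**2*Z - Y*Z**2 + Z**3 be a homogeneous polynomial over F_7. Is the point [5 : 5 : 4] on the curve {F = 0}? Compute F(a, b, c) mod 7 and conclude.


F(5,5,4) ≡ 1 (mod 7); P is NOT on the curve.

Evaluate F(5, 5, 4) term-by-term (mod 7).
  -2*X**3 ↦ -2·125·1·1 = -250
  -2*X**2*Y ↦ -2·25·5·1 = -250
  -X*Y**2 ↦ -1·5·25·1 = -125
  2*X*Y*Z ↦ 2·5·5·4 = 200
  2*X*Z**2 ↦ 2·5·1·16 = 160
  2*Y**3 ↦ 2·1·125·1 = 250
  2*Y**2*Z ↦ 2·1·25·4 = 200
  -Y*Z**2 ↦ -1·1·5·16 = -80
  Z**3 ↦ 1·1·1·64 = 64
Sum: F(5, 5, 4) = (-250) + (-250) + (-125) + (200) + (160) + (250) + (200) + (-80) + (64) = 169.
Reducing mod 7: 169 ≡ 1 (mod 7).
Since F(a, b, c) ≡ 1 ≠ 0 (mod 7), P does NOT lie on the curve.
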